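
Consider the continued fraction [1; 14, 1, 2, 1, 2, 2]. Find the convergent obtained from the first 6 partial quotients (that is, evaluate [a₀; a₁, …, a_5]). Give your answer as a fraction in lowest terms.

a_0 = 1: 1/1
a_1 = 14: 15/14
a_2 = 1: 16/15
a_3 = 2: 47/44
a_4 = 1: 63/59
a_5 = 2: 173/162

173/162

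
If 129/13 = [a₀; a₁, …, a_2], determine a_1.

Run the Euclidean algorithm, recording each quotient:
129 = 9·13 + 12, so a_0 = 9
13 = 1·12 + 1, so a_1 = 1

1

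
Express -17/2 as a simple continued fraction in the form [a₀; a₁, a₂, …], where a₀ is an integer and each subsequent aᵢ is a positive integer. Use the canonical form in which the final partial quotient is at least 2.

[-9; 2]

Apply division with remainder until the remainder is 0:
-17 ÷ 2 → quotient -9, remainder 1
2 ÷ 1 → quotient 2, remainder 0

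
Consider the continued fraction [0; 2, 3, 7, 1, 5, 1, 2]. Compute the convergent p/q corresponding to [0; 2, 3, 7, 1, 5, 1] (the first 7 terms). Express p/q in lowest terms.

172/399

Build up convergents one term at a time:
a_0 = 0: 0/1
a_1 = 2: 1/2
a_2 = 3: 3/7
a_3 = 7: 22/51
a_4 = 1: 25/58
a_5 = 5: 147/341
a_6 = 1: 172/399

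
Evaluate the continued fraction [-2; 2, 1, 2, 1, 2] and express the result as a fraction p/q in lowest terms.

Compute successive convergents:
a_0 = -2: -2/1
a_1 = 2: -3/2
a_2 = 1: -5/3
a_3 = 2: -13/8
a_4 = 1: -18/11
a_5 = 2: -49/30

-49/30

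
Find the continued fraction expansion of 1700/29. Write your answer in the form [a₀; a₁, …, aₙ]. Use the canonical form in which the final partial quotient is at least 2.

Run the Euclidean algorithm, recording each quotient:
1700 = 58·29 + 18, so a_0 = 58
29 = 1·18 + 11, so a_1 = 1
18 = 1·11 + 7, so a_2 = 1
11 = 1·7 + 4, so a_3 = 1
7 = 1·4 + 3, so a_4 = 1
4 = 1·3 + 1, so a_5 = 1
3 = 3·1 + 0, so a_6 = 3

[58; 1, 1, 1, 1, 1, 3]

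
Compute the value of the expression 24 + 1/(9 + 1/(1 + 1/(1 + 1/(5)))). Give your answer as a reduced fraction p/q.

2531/105

Use the convergent recurrence hₖ = aₖ·hₖ₋₁ + hₖ₋₂ (and likewise for the denominators kₖ):
a_0 = 24: 24/1
a_1 = 9: 217/9
a_2 = 1: 241/10
a_3 = 1: 458/19
a_4 = 5: 2531/105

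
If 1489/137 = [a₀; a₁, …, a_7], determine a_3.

1489 = 10·137 + 119, so a_0 = 10
137 = 1·119 + 18, so a_1 = 1
119 = 6·18 + 11, so a_2 = 6
18 = 1·11 + 7, so a_3 = 1

1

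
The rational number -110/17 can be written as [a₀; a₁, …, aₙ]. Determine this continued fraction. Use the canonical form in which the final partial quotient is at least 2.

Apply division with remainder until the remainder is 0:
⌊-110/17⌋ = -7, remainder 9
⌊17/9⌋ = 1, remainder 8
⌊9/8⌋ = 1, remainder 1
⌊8/1⌋ = 8, remainder 0

[-7; 1, 1, 8]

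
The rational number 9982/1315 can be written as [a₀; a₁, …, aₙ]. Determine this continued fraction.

[7; 1, 1, 2, 3, 1, 59]

Repeatedly divide and take the remainder:
9982 ÷ 1315 → quotient 7, remainder 777
1315 ÷ 777 → quotient 1, remainder 538
777 ÷ 538 → quotient 1, remainder 239
538 ÷ 239 → quotient 2, remainder 60
239 ÷ 60 → quotient 3, remainder 59
60 ÷ 59 → quotient 1, remainder 1
59 ÷ 1 → quotient 59, remainder 0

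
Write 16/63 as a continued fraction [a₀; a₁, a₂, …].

[0; 3, 1, 15]

16 ÷ 63 → quotient 0, remainder 16
63 ÷ 16 → quotient 3, remainder 15
16 ÷ 15 → quotient 1, remainder 1
15 ÷ 1 → quotient 15, remainder 0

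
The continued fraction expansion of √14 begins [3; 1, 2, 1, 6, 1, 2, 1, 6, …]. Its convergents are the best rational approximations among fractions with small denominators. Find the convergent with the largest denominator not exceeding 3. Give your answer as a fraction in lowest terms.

List convergents until the denominator exceeds the bound:
a_0 = 3: 3/1  (≤ bound)
a_1 = 1: 4/1  (≤ bound)
a_2 = 2: 11/3  (≤ bound)
a_3 = 1: 15/4  (> 3, stop)

11/3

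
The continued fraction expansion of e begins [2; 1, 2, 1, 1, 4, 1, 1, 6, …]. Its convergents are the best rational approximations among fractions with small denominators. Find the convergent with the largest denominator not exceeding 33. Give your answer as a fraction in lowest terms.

87/32

a_0 = 2: 2/1  (≤ bound)
a_1 = 1: 3/1  (≤ bound)
a_2 = 2: 8/3  (≤ bound)
a_3 = 1: 11/4  (≤ bound)
a_4 = 1: 19/7  (≤ bound)
a_5 = 4: 87/32  (≤ bound)
a_6 = 1: 106/39  (> 33, stop)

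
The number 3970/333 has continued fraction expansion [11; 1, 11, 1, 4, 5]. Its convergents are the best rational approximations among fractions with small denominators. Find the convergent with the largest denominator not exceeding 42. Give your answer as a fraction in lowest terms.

155/13

a_0 = 11: 11/1  (≤ bound)
a_1 = 1: 12/1  (≤ bound)
a_2 = 11: 143/12  (≤ bound)
a_3 = 1: 155/13  (≤ bound)
a_4 = 4: 763/64  (> 42, stop)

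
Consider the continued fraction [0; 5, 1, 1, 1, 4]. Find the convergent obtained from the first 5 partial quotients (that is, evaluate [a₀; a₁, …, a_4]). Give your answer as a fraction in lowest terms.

Start with 1.
1 + 1/(1/1) = 1 + 1/1 = 2/1
1 + 1/(2/1) = 1 + 1/2 = 3/2
5 + 1/(3/2) = 5 + 2/3 = 17/3
0 + 1/(17/3) = 0 + 3/17 = 3/17

3/17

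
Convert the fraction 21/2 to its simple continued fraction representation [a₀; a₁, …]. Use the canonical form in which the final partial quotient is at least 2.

[10; 2]

21 ÷ 2 → quotient 10, remainder 1
2 ÷ 1 → quotient 2, remainder 0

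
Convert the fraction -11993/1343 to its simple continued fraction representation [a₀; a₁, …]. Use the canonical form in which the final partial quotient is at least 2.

[-9; 14, 3, 2, 13]

Run the Euclidean algorithm, recording each quotient:
-11993 ÷ 1343 → quotient -9, remainder 94
1343 ÷ 94 → quotient 14, remainder 27
94 ÷ 27 → quotient 3, remainder 13
27 ÷ 13 → quotient 2, remainder 1
13 ÷ 1 → quotient 13, remainder 0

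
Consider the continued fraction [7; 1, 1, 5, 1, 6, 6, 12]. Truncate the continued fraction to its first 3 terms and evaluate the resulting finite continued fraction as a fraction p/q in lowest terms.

a_0 = 7: 7/1
a_1 = 1: 8/1
a_2 = 1: 15/2

15/2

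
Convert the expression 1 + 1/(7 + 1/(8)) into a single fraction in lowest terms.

Use the convergent recurrence hₖ = aₖ·hₖ₋₁ + hₖ₋₂ (and likewise for the denominators kₖ):
a_0 = 1: 1/1
a_1 = 7: 8/7
a_2 = 8: 65/57

65/57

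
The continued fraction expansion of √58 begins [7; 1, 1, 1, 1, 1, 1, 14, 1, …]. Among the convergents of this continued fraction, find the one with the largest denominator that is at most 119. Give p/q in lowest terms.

a_0 = 7: 7/1  (≤ bound)
a_1 = 1: 8/1  (≤ bound)
a_2 = 1: 15/2  (≤ bound)
a_3 = 1: 23/3  (≤ bound)
a_4 = 1: 38/5  (≤ bound)
a_5 = 1: 61/8  (≤ bound)
a_6 = 1: 99/13  (≤ bound)
a_7 = 14: 1447/190  (> 119, stop)

99/13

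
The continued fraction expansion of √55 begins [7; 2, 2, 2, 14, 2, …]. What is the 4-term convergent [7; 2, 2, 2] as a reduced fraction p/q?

a_0 = 7: 7/1
a_1 = 2: 15/2
a_2 = 2: 37/5
a_3 = 2: 89/12

89/12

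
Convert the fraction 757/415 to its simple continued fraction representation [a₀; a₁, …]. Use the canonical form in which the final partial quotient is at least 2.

[1; 1, 4, 1, 2, 5, 1, 3]

⌊757/415⌋ = 1, remainder 342
⌊415/342⌋ = 1, remainder 73
⌊342/73⌋ = 4, remainder 50
⌊73/50⌋ = 1, remainder 23
⌊50/23⌋ = 2, remainder 4
⌊23/4⌋ = 5, remainder 3
⌊4/3⌋ = 1, remainder 1
⌊3/1⌋ = 3, remainder 0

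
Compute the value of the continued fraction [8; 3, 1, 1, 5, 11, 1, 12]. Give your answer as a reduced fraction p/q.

a_0 = 8: 8/1
a_1 = 3: 25/3
a_2 = 1: 33/4
a_3 = 1: 58/7
a_4 = 5: 323/39
a_5 = 11: 3611/436
a_6 = 1: 3934/475
a_7 = 12: 50819/6136

50819/6136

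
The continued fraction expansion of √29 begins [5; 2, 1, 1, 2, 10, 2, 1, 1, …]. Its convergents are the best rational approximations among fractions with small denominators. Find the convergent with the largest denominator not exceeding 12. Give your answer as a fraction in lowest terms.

a_0 = 5: 5/1  (≤ bound)
a_1 = 2: 11/2  (≤ bound)
a_2 = 1: 16/3  (≤ bound)
a_3 = 1: 27/5  (≤ bound)
a_4 = 2: 70/13  (> 12, stop)

27/5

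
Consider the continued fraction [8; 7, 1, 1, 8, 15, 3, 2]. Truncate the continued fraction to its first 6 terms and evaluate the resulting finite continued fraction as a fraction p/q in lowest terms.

15737/1935

a_0 = 8: 8/1
a_1 = 7: 57/7
a_2 = 1: 65/8
a_3 = 1: 122/15
a_4 = 8: 1041/128
a_5 = 15: 15737/1935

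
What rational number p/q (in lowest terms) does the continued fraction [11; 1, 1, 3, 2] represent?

185/16

Use the convergent recurrence hₖ = aₖ·hₖ₋₁ + hₖ₋₂ (and likewise for the denominators kₖ):
a_0 = 11: 11/1
a_1 = 1: 12/1
a_2 = 1: 23/2
a_3 = 3: 81/7
a_4 = 2: 185/16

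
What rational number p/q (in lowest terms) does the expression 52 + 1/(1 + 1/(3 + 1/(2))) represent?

a_0 = 52: 52/1
a_1 = 1: 53/1
a_2 = 3: 211/4
a_3 = 2: 475/9

475/9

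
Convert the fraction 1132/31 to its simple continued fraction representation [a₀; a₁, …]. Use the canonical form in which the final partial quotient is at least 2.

Repeatedly divide and take the remainder:
1132 = 36·31 + 16, so a_0 = 36
31 = 1·16 + 15, so a_1 = 1
16 = 1·15 + 1, so a_2 = 1
15 = 15·1 + 0, so a_3 = 15

[36; 1, 1, 15]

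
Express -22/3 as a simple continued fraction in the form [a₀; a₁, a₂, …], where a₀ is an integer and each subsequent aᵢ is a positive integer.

[-8; 1, 2]

-22 = -8·3 + 2, so a_0 = -8
3 = 1·2 + 1, so a_1 = 1
2 = 2·1 + 0, so a_2 = 2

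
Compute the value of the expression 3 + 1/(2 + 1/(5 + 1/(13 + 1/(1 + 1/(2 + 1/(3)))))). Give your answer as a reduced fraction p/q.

5276/1527

a_0 = 3: 3/1
a_1 = 2: 7/2
a_2 = 5: 38/11
a_3 = 13: 501/145
a_4 = 1: 539/156
a_5 = 2: 1579/457
a_6 = 3: 5276/1527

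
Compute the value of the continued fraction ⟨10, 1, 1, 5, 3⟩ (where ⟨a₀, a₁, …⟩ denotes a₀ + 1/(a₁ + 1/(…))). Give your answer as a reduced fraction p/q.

369/35

a_0 = 10: 10/1
a_1 = 1: 11/1
a_2 = 1: 21/2
a_3 = 5: 116/11
a_4 = 3: 369/35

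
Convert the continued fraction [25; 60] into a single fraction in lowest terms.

1501/60

Start with 60.
25 + 1/(60/1) = 25 + 1/60 = 1501/60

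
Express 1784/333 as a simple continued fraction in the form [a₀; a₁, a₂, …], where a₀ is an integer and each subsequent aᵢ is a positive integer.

[5; 2, 1, 3, 1, 23]

1784 ÷ 333 → quotient 5, remainder 119
333 ÷ 119 → quotient 2, remainder 95
119 ÷ 95 → quotient 1, remainder 24
95 ÷ 24 → quotient 3, remainder 23
24 ÷ 23 → quotient 1, remainder 1
23 ÷ 1 → quotient 23, remainder 0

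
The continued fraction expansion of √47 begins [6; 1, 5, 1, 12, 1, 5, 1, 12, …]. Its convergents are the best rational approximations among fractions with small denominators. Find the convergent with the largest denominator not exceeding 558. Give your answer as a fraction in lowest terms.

a_0 = 6: 6/1  (≤ bound)
a_1 = 1: 7/1  (≤ bound)
a_2 = 5: 41/6  (≤ bound)
a_3 = 1: 48/7  (≤ bound)
a_4 = 12: 617/90  (≤ bound)
a_5 = 1: 665/97  (≤ bound)
a_6 = 5: 3942/575  (> 558, stop)

665/97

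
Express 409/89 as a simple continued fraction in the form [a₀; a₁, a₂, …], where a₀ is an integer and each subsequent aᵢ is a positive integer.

[4; 1, 1, 2, 8, 2]

Run the Euclidean algorithm, recording each quotient:
409 = 4·89 + 53, so a_0 = 4
89 = 1·53 + 36, so a_1 = 1
53 = 1·36 + 17, so a_2 = 1
36 = 2·17 + 2, so a_3 = 2
17 = 8·2 + 1, so a_4 = 8
2 = 2·1 + 0, so a_5 = 2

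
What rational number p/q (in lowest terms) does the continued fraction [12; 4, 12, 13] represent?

7849/641

a_0 = 12: 12/1
a_1 = 4: 49/4
a_2 = 12: 600/49
a_3 = 13: 7849/641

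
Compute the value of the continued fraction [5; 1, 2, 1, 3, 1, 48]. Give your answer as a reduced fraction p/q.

a_0 = 5: 5/1
a_1 = 1: 6/1
a_2 = 2: 17/3
a_3 = 1: 23/4
a_4 = 3: 86/15
a_5 = 1: 109/19
a_6 = 48: 5318/927

5318/927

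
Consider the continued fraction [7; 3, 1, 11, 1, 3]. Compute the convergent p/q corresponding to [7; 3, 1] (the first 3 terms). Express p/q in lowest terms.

a_0 = 7: 7/1
a_1 = 3: 22/3
a_2 = 1: 29/4

29/4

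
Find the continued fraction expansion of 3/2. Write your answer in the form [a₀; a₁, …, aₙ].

⌊3/2⌋ = 1, remainder 1
⌊2/1⌋ = 2, remainder 0

[1; 2]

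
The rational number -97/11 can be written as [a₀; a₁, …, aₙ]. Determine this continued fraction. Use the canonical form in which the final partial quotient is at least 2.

-97 = -9·11 + 2, so a_0 = -9
11 = 5·2 + 1, so a_1 = 5
2 = 2·1 + 0, so a_2 = 2

[-9; 5, 2]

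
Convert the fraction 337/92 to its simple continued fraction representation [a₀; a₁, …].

Run the Euclidean algorithm, recording each quotient:
337 ÷ 92 → quotient 3, remainder 61
92 ÷ 61 → quotient 1, remainder 31
61 ÷ 31 → quotient 1, remainder 30
31 ÷ 30 → quotient 1, remainder 1
30 ÷ 1 → quotient 30, remainder 0

[3; 1, 1, 1, 30]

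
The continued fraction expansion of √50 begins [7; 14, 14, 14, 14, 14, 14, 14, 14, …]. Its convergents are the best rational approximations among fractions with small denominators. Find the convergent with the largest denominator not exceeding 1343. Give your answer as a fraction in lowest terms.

List convergents until the denominator exceeds the bound:
a_0 = 7: 7/1  (≤ bound)
a_1 = 14: 99/14  (≤ bound)
a_2 = 14: 1393/197  (≤ bound)
a_3 = 14: 19601/2772  (> 1343, stop)

1393/197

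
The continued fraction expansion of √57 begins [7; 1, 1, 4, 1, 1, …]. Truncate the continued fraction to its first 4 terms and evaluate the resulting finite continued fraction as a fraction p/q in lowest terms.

68/9

Build up convergents one term at a time:
a_0 = 7: 7/1
a_1 = 1: 8/1
a_2 = 1: 15/2
a_3 = 4: 68/9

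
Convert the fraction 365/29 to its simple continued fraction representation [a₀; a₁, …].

Repeatedly divide and take the remainder:
⌊365/29⌋ = 12, remainder 17
⌊29/17⌋ = 1, remainder 12
⌊17/12⌋ = 1, remainder 5
⌊12/5⌋ = 2, remainder 2
⌊5/2⌋ = 2, remainder 1
⌊2/1⌋ = 2, remainder 0

[12; 1, 1, 2, 2, 2]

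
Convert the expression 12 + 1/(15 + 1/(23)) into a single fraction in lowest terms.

Build up convergents one term at a time:
a_0 = 12: 12/1
a_1 = 15: 181/15
a_2 = 23: 4175/346

4175/346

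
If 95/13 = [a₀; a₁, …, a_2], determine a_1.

3

Apply division with remainder until the remainder is 0:
95 ÷ 13 → quotient 7, remainder 4
13 ÷ 4 → quotient 3, remainder 1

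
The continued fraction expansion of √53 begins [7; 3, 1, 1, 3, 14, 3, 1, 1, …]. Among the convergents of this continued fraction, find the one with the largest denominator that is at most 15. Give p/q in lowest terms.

a_0 = 7: 7/1  (≤ bound)
a_1 = 3: 22/3  (≤ bound)
a_2 = 1: 29/4  (≤ bound)
a_3 = 1: 51/7  (≤ bound)
a_4 = 3: 182/25  (> 15, stop)

51/7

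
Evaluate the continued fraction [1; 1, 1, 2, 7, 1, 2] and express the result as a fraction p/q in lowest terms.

193/121

Compute successive convergents:
a_0 = 1: 1/1
a_1 = 1: 2/1
a_2 = 1: 3/2
a_3 = 2: 8/5
a_4 = 7: 59/37
a_5 = 1: 67/42
a_6 = 2: 193/121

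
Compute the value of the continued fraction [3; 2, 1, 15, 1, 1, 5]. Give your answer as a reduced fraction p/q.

Starting at the tail and folding back:
Start with 5.
1 + 1/(5/1) = 1 + 1/5 = 6/5
1 + 1/(6/5) = 1 + 5/6 = 11/6
15 + 1/(11/6) = 15 + 6/11 = 171/11
1 + 1/(171/11) = 1 + 11/171 = 182/171
2 + 1/(182/171) = 2 + 171/182 = 535/182
3 + 1/(535/182) = 3 + 182/535 = 1787/535

1787/535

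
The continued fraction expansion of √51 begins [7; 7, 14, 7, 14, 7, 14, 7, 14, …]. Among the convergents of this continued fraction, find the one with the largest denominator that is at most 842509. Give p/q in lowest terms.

a_0 = 7: 7/1  (≤ bound)
a_1 = 7: 50/7  (≤ bound)
a_2 = 14: 707/99  (≤ bound)
a_3 = 7: 4999/700  (≤ bound)
a_4 = 14: 70693/9899  (≤ bound)
a_5 = 7: 499850/69993  (≤ bound)
a_6 = 14: 7068593/989801  (> 842509, stop)

499850/69993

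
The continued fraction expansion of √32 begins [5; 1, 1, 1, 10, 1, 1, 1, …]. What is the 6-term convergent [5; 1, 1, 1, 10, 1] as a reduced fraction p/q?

Compute successive convergents:
a_0 = 5: 5/1
a_1 = 1: 6/1
a_2 = 1: 11/2
a_3 = 1: 17/3
a_4 = 10: 181/32
a_5 = 1: 198/35

198/35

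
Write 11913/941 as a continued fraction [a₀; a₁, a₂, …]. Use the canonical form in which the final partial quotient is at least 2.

Repeatedly divide and take the remainder:
11913 = 12·941 + 621, so a_0 = 12
941 = 1·621 + 320, so a_1 = 1
621 = 1·320 + 301, so a_2 = 1
320 = 1·301 + 19, so a_3 = 1
301 = 15·19 + 16, so a_4 = 15
19 = 1·16 + 3, so a_5 = 1
16 = 5·3 + 1, so a_6 = 5
3 = 3·1 + 0, so a_7 = 3

[12; 1, 1, 1, 15, 1, 5, 3]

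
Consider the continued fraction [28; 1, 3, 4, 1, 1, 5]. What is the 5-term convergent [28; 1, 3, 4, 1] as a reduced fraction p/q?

604/21

Start with 1.
4 + 1/(1/1) = 4 + 1/1 = 5/1
3 + 1/(5/1) = 3 + 1/5 = 16/5
1 + 1/(16/5) = 1 + 5/16 = 21/16
28 + 1/(21/16) = 28 + 16/21 = 604/21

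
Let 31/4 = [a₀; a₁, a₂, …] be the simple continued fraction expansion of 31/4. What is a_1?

Run the Euclidean algorithm, recording each quotient:
⌊31/4⌋ = 7, remainder 3
⌊4/3⌋ = 1, remainder 1

1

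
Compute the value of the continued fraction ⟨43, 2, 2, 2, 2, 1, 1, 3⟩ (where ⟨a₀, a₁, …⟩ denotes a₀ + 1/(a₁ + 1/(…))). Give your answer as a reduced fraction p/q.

10897/251

Start with 3.
1 + 1/(3/1) = 1 + 1/3 = 4/3
1 + 1/(4/3) = 1 + 3/4 = 7/4
2 + 1/(7/4) = 2 + 4/7 = 18/7
2 + 1/(18/7) = 2 + 7/18 = 43/18
2 + 1/(43/18) = 2 + 18/43 = 104/43
2 + 1/(104/43) = 2 + 43/104 = 251/104
43 + 1/(251/104) = 43 + 104/251 = 10897/251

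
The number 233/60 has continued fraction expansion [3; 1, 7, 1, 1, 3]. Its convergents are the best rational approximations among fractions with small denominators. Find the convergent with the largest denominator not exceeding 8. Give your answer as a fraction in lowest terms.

31/8

List convergents until the denominator exceeds the bound:
a_0 = 3: 3/1  (≤ bound)
a_1 = 1: 4/1  (≤ bound)
a_2 = 7: 31/8  (≤ bound)
a_3 = 1: 35/9  (> 8, stop)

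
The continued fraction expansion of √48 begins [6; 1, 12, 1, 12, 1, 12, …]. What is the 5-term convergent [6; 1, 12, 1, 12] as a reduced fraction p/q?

1254/181

a_0 = 6: 6/1
a_1 = 1: 7/1
a_2 = 12: 90/13
a_3 = 1: 97/14
a_4 = 12: 1254/181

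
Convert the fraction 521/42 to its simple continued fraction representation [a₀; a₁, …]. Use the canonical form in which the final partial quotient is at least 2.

Apply division with remainder until the remainder is 0:
⌊521/42⌋ = 12, remainder 17
⌊42/17⌋ = 2, remainder 8
⌊17/8⌋ = 2, remainder 1
⌊8/1⌋ = 8, remainder 0

[12; 2, 2, 8]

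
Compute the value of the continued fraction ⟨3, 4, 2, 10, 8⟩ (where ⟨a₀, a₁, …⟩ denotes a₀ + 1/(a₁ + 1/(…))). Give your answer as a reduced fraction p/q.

Build up convergents one term at a time:
a_0 = 3: 3/1
a_1 = 4: 13/4
a_2 = 2: 29/9
a_3 = 10: 303/94
a_4 = 8: 2453/761

2453/761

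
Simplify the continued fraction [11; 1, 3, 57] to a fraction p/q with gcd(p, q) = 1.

Start with 57.
3 + 1/(57/1) = 3 + 1/57 = 172/57
1 + 1/(172/57) = 1 + 57/172 = 229/172
11 + 1/(229/172) = 11 + 172/229 = 2691/229

2691/229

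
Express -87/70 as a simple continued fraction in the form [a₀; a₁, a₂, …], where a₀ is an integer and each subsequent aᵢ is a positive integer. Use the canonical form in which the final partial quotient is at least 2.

Run the Euclidean algorithm, recording each quotient:
-87 ÷ 70 → quotient -2, remainder 53
70 ÷ 53 → quotient 1, remainder 17
53 ÷ 17 → quotient 3, remainder 2
17 ÷ 2 → quotient 8, remainder 1
2 ÷ 1 → quotient 2, remainder 0

[-2; 1, 3, 8, 2]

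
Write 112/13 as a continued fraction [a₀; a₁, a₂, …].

[8; 1, 1, 1, 1, 2]

⌊112/13⌋ = 8, remainder 8
⌊13/8⌋ = 1, remainder 5
⌊8/5⌋ = 1, remainder 3
⌊5/3⌋ = 1, remainder 2
⌊3/2⌋ = 1, remainder 1
⌊2/1⌋ = 2, remainder 0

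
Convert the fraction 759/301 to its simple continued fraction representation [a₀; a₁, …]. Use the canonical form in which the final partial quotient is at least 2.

[2; 1, 1, 11, 13]

759 ÷ 301 → quotient 2, remainder 157
301 ÷ 157 → quotient 1, remainder 144
157 ÷ 144 → quotient 1, remainder 13
144 ÷ 13 → quotient 11, remainder 1
13 ÷ 1 → quotient 13, remainder 0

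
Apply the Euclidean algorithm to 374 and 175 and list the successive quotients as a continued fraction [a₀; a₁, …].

374 ÷ 175 → quotient 2, remainder 24
175 ÷ 24 → quotient 7, remainder 7
24 ÷ 7 → quotient 3, remainder 3
7 ÷ 3 → quotient 2, remainder 1
3 ÷ 1 → quotient 3, remainder 0

[2; 7, 3, 2, 3]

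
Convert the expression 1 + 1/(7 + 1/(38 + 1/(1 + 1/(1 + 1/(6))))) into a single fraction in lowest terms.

4021/3520

Start with 6.
1 + 1/(6/1) = 1 + 1/6 = 7/6
1 + 1/(7/6) = 1 + 6/7 = 13/7
38 + 1/(13/7) = 38 + 7/13 = 501/13
7 + 1/(501/13) = 7 + 13/501 = 3520/501
1 + 1/(3520/501) = 1 + 501/3520 = 4021/3520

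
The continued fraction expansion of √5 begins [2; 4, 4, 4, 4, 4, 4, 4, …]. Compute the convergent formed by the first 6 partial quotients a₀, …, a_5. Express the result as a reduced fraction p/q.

2889/1292

Build up convergents one term at a time:
a_0 = 2: 2/1
a_1 = 4: 9/4
a_2 = 4: 38/17
a_3 = 4: 161/72
a_4 = 4: 682/305
a_5 = 4: 2889/1292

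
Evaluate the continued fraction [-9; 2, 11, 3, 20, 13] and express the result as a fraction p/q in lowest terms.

-160453/18830

a_0 = -9: -9/1
a_1 = 2: -17/2
a_2 = 11: -196/23
a_3 = 3: -605/71
a_4 = 20: -12296/1443
a_5 = 13: -160453/18830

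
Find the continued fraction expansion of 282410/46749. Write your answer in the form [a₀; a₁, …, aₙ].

[6; 24, 2, 1, 1, 54, 7]

Run the Euclidean algorithm, recording each quotient:
⌊282410/46749⌋ = 6, remainder 1916
⌊46749/1916⌋ = 24, remainder 765
⌊1916/765⌋ = 2, remainder 386
⌊765/386⌋ = 1, remainder 379
⌊386/379⌋ = 1, remainder 7
⌊379/7⌋ = 54, remainder 1
⌊7/1⌋ = 7, remainder 0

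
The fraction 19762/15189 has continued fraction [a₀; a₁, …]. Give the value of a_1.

3

Repeatedly divide and take the remainder:
⌊19762/15189⌋ = 1, remainder 4573
⌊15189/4573⌋ = 3, remainder 1470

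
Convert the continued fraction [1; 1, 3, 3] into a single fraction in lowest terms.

Use the convergent recurrence hₖ = aₖ·hₖ₋₁ + hₖ₋₂ (and likewise for the denominators kₖ):
a_0 = 1: 1/1
a_1 = 1: 2/1
a_2 = 3: 7/4
a_3 = 3: 23/13

23/13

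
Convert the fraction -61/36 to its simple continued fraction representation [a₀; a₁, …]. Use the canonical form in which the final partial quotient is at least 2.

[-2; 3, 3, 1, 2]

-61 = -2·36 + 11, so a_0 = -2
36 = 3·11 + 3, so a_1 = 3
11 = 3·3 + 2, so a_2 = 3
3 = 1·2 + 1, so a_3 = 1
2 = 2·1 + 0, so a_4 = 2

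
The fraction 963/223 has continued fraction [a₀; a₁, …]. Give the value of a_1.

⌊963/223⌋ = 4, remainder 71
⌊223/71⌋ = 3, remainder 10

3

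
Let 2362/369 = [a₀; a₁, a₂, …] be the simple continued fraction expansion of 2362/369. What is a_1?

Repeatedly divide and take the remainder:
2362 ÷ 369 → quotient 6, remainder 148
369 ÷ 148 → quotient 2, remainder 73

2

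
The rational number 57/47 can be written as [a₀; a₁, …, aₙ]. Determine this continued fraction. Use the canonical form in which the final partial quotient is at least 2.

57 = 1·47 + 10, so a_0 = 1
47 = 4·10 + 7, so a_1 = 4
10 = 1·7 + 3, so a_2 = 1
7 = 2·3 + 1, so a_3 = 2
3 = 3·1 + 0, so a_4 = 3

[1; 4, 1, 2, 3]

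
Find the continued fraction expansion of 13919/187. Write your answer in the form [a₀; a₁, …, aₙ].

[74; 2, 3, 4, 6]

Run the Euclidean algorithm, recording each quotient:
13919 = 74·187 + 81, so a_0 = 74
187 = 2·81 + 25, so a_1 = 2
81 = 3·25 + 6, so a_2 = 3
25 = 4·6 + 1, so a_3 = 4
6 = 6·1 + 0, so a_4 = 6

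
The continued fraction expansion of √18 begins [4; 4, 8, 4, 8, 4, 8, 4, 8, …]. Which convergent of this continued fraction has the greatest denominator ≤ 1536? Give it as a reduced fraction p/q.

4756/1121

a_0 = 4: 4/1  (≤ bound)
a_1 = 4: 17/4  (≤ bound)
a_2 = 8: 140/33  (≤ bound)
a_3 = 4: 577/136  (≤ bound)
a_4 = 8: 4756/1121  (≤ bound)
a_5 = 4: 19601/4620  (> 1536, stop)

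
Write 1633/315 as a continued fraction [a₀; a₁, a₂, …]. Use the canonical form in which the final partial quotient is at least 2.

[5; 5, 2, 3, 8]

Repeatedly divide and take the remainder:
1633 ÷ 315 → quotient 5, remainder 58
315 ÷ 58 → quotient 5, remainder 25
58 ÷ 25 → quotient 2, remainder 8
25 ÷ 8 → quotient 3, remainder 1
8 ÷ 1 → quotient 8, remainder 0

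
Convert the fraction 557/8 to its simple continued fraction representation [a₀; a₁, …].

[69; 1, 1, 1, 2]

557 = 69·8 + 5, so a_0 = 69
8 = 1·5 + 3, so a_1 = 1
5 = 1·3 + 2, so a_2 = 1
3 = 1·2 + 1, so a_3 = 1
2 = 2·1 + 0, so a_4 = 2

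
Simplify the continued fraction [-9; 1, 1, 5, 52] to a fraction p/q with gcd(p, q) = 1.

Collapse the nested fraction from the inside out:
Start with 52.
5 + 1/(52/1) = 5 + 1/52 = 261/52
1 + 1/(261/52) = 1 + 52/261 = 313/261
1 + 1/(313/261) = 1 + 261/313 = 574/313
-9 + 1/(574/313) = -9 + 313/574 = -4853/574

-4853/574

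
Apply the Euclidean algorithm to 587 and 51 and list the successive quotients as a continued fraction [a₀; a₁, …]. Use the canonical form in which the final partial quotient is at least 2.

[11; 1, 1, 25]

Repeatedly divide and take the remainder:
⌊587/51⌋ = 11, remainder 26
⌊51/26⌋ = 1, remainder 25
⌊26/25⌋ = 1, remainder 1
⌊25/1⌋ = 25, remainder 0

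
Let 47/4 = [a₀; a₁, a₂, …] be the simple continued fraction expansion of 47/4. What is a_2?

⌊47/4⌋ = 11, remainder 3
⌊4/3⌋ = 1, remainder 1
⌊3/1⌋ = 3, remainder 0

3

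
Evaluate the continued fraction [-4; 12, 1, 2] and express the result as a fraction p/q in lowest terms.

Compute successive convergents:
a_0 = -4: -4/1
a_1 = 12: -47/12
a_2 = 1: -51/13
a_3 = 2: -149/38

-149/38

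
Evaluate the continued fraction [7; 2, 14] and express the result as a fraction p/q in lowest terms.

217/29

Start with 14.
2 + 1/(14/1) = 2 + 1/14 = 29/14
7 + 1/(29/14) = 7 + 14/29 = 217/29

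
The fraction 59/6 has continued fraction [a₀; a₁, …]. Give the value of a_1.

1

59 ÷ 6 → quotient 9, remainder 5
6 ÷ 5 → quotient 1, remainder 1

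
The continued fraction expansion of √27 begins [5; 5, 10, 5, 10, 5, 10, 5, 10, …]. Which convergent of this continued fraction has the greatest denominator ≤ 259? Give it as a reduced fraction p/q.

265/51

a_0 = 5: 5/1  (≤ bound)
a_1 = 5: 26/5  (≤ bound)
a_2 = 10: 265/51  (≤ bound)
a_3 = 5: 1351/260  (> 259, stop)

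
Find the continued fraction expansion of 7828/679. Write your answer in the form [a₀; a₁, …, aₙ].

7828 ÷ 679 → quotient 11, remainder 359
679 ÷ 359 → quotient 1, remainder 320
359 ÷ 320 → quotient 1, remainder 39
320 ÷ 39 → quotient 8, remainder 8
39 ÷ 8 → quotient 4, remainder 7
8 ÷ 7 → quotient 1, remainder 1
7 ÷ 1 → quotient 7, remainder 0

[11; 1, 1, 8, 4, 1, 7]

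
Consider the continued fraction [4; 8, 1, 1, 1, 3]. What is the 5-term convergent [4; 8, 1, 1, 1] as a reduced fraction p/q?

a_0 = 4: 4/1
a_1 = 8: 33/8
a_2 = 1: 37/9
a_3 = 1: 70/17
a_4 = 1: 107/26

107/26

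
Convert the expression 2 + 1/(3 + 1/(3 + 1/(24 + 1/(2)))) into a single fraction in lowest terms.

1141/496

Start with 2.
24 + 1/(2/1) = 24 + 1/2 = 49/2
3 + 1/(49/2) = 3 + 2/49 = 149/49
3 + 1/(149/49) = 3 + 49/149 = 496/149
2 + 1/(496/149) = 2 + 149/496 = 1141/496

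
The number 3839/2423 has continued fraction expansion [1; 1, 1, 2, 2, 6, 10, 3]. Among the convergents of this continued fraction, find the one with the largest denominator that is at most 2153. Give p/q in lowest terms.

1239/782

List convergents until the denominator exceeds the bound:
a_0 = 1: 1/1  (≤ bound)
a_1 = 1: 2/1  (≤ bound)
a_2 = 1: 3/2  (≤ bound)
a_3 = 2: 8/5  (≤ bound)
a_4 = 2: 19/12  (≤ bound)
a_5 = 6: 122/77  (≤ bound)
a_6 = 10: 1239/782  (≤ bound)
a_7 = 3: 3839/2423  (> 2153, stop)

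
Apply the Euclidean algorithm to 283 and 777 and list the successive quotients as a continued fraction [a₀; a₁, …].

[0; 2, 1, 2, 1, 13, 2, 2]

Apply division with remainder until the remainder is 0:
283 = 0·777 + 283, so a_0 = 0
777 = 2·283 + 211, so a_1 = 2
283 = 1·211 + 72, so a_2 = 1
211 = 2·72 + 67, so a_3 = 2
72 = 1·67 + 5, so a_4 = 1
67 = 13·5 + 2, so a_5 = 13
5 = 2·2 + 1, so a_6 = 2
2 = 2·1 + 0, so a_7 = 2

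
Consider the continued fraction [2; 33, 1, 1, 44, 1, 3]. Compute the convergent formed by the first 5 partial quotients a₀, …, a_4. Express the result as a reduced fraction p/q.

6053/2982

a_0 = 2: 2/1
a_1 = 33: 67/33
a_2 = 1: 69/34
a_3 = 1: 136/67
a_4 = 44: 6053/2982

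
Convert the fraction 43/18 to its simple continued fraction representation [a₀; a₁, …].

[2; 2, 1, 1, 3]

43 = 2·18 + 7, so a_0 = 2
18 = 2·7 + 4, so a_1 = 2
7 = 1·4 + 3, so a_2 = 1
4 = 1·3 + 1, so a_3 = 1
3 = 3·1 + 0, so a_4 = 3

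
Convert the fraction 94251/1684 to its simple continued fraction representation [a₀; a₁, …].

Run the Euclidean algorithm, recording each quotient:
⌊94251/1684⌋ = 55, remainder 1631
⌊1684/1631⌋ = 1, remainder 53
⌊1631/53⌋ = 30, remainder 41
⌊53/41⌋ = 1, remainder 12
⌊41/12⌋ = 3, remainder 5
⌊12/5⌋ = 2, remainder 2
⌊5/2⌋ = 2, remainder 1
⌊2/1⌋ = 2, remainder 0

[55; 1, 30, 1, 3, 2, 2, 2]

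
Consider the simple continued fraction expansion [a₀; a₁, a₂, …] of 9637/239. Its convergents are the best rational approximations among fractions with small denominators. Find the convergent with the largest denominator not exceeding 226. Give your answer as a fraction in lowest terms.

3629/90

a_0 = 40: 40/1  (≤ bound)
a_1 = 3: 121/3  (≤ bound)
a_2 = 9: 1129/28  (≤ bound)
a_3 = 1: 1250/31  (≤ bound)
a_4 = 1: 2379/59  (≤ bound)
a_5 = 1: 3629/90  (≤ bound)
a_6 = 2: 9637/239  (> 226, stop)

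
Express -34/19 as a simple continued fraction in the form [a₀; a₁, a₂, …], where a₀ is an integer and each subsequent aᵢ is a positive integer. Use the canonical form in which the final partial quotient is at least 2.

-34 = -2·19 + 4, so a_0 = -2
19 = 4·4 + 3, so a_1 = 4
4 = 1·3 + 1, so a_2 = 1
3 = 3·1 + 0, so a_3 = 3

[-2; 4, 1, 3]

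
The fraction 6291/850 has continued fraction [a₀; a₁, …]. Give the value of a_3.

⌊6291/850⌋ = 7, remainder 341
⌊850/341⌋ = 2, remainder 168
⌊341/168⌋ = 2, remainder 5
⌊168/5⌋ = 33, remainder 3

33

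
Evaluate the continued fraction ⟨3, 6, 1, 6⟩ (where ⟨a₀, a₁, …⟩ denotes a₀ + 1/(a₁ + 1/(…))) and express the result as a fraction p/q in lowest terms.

Work from the innermost term outward:
Start with 6.
1 + 1/(6/1) = 1 + 1/6 = 7/6
6 + 1/(7/6) = 6 + 6/7 = 48/7
3 + 1/(48/7) = 3 + 7/48 = 151/48

151/48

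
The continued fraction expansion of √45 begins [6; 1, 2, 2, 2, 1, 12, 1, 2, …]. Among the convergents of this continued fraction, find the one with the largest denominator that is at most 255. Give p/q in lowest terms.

a_0 = 6: 6/1  (≤ bound)
a_1 = 1: 7/1  (≤ bound)
a_2 = 2: 20/3  (≤ bound)
a_3 = 2: 47/7  (≤ bound)
a_4 = 2: 114/17  (≤ bound)
a_5 = 1: 161/24  (≤ bound)
a_6 = 12: 2046/305  (> 255, stop)

161/24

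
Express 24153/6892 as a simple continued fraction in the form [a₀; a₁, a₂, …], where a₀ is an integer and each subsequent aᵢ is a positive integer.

⌊24153/6892⌋ = 3, remainder 3477
⌊6892/3477⌋ = 1, remainder 3415
⌊3477/3415⌋ = 1, remainder 62
⌊3415/62⌋ = 55, remainder 5
⌊62/5⌋ = 12, remainder 2
⌊5/2⌋ = 2, remainder 1
⌊2/1⌋ = 2, remainder 0

[3; 1, 1, 55, 12, 2, 2]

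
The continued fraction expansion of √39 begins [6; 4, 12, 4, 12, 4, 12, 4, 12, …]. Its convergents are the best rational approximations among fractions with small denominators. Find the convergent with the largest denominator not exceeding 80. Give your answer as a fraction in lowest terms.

List convergents until the denominator exceeds the bound:
a_0 = 6: 6/1  (≤ bound)
a_1 = 4: 25/4  (≤ bound)
a_2 = 12: 306/49  (≤ bound)
a_3 = 4: 1249/200  (> 80, stop)

306/49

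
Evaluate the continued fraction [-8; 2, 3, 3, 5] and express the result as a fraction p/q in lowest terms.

-923/122

Collapse the nested fraction from the inside out:
Start with 5.
3 + 1/(5/1) = 3 + 1/5 = 16/5
3 + 1/(16/5) = 3 + 5/16 = 53/16
2 + 1/(53/16) = 2 + 16/53 = 122/53
-8 + 1/(122/53) = -8 + 53/122 = -923/122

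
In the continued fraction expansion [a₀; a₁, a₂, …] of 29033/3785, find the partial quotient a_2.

2

29033 = 7·3785 + 2538, so a_0 = 7
3785 = 1·2538 + 1247, so a_1 = 1
2538 = 2·1247 + 44, so a_2 = 2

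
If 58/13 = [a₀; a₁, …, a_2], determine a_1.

2

⌊58/13⌋ = 4, remainder 6
⌊13/6⌋ = 2, remainder 1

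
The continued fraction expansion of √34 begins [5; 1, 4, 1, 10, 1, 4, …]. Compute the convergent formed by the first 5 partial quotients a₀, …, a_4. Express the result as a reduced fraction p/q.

379/65

Start with 10.
1 + 1/(10/1) = 1 + 1/10 = 11/10
4 + 1/(11/10) = 4 + 10/11 = 54/11
1 + 1/(54/11) = 1 + 11/54 = 65/54
5 + 1/(65/54) = 5 + 54/65 = 379/65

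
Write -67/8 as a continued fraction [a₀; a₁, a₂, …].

[-9; 1, 1, 1, 2]

-67 = -9·8 + 5, so a_0 = -9
8 = 1·5 + 3, so a_1 = 1
5 = 1·3 + 2, so a_2 = 1
3 = 1·2 + 1, so a_3 = 1
2 = 2·1 + 0, so a_4 = 2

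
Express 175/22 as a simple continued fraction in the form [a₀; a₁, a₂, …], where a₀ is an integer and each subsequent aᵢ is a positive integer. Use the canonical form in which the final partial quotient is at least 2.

⌊175/22⌋ = 7, remainder 21
⌊22/21⌋ = 1, remainder 1
⌊21/1⌋ = 21, remainder 0

[7; 1, 21]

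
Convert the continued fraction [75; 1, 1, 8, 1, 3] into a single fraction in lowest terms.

Start with 3.
1 + 1/(3/1) = 1 + 1/3 = 4/3
8 + 1/(4/3) = 8 + 3/4 = 35/4
1 + 1/(35/4) = 1 + 4/35 = 39/35
1 + 1/(39/35) = 1 + 35/39 = 74/39
75 + 1/(74/39) = 75 + 39/74 = 5589/74

5589/74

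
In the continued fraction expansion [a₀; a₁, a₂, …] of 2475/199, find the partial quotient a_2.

3

⌊2475/199⌋ = 12, remainder 87
⌊199/87⌋ = 2, remainder 25
⌊87/25⌋ = 3, remainder 12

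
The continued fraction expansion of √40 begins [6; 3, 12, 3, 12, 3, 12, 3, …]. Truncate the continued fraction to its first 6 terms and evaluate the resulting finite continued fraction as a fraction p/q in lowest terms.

27379/4329

Start with 3.
12 + 1/(3/1) = 12 + 1/3 = 37/3
3 + 1/(37/3) = 3 + 3/37 = 114/37
12 + 1/(114/37) = 12 + 37/114 = 1405/114
3 + 1/(1405/114) = 3 + 114/1405 = 4329/1405
6 + 1/(4329/1405) = 6 + 1405/4329 = 27379/4329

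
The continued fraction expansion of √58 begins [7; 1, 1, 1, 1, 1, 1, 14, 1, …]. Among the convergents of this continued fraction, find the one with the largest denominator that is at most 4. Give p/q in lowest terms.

List convergents until the denominator exceeds the bound:
a_0 = 7: 7/1  (≤ bound)
a_1 = 1: 8/1  (≤ bound)
a_2 = 1: 15/2  (≤ bound)
a_3 = 1: 23/3  (≤ bound)
a_4 = 1: 38/5  (> 4, stop)

23/3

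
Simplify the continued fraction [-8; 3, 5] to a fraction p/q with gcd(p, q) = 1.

-123/16

a_0 = -8: -8/1
a_1 = 3: -23/3
a_2 = 5: -123/16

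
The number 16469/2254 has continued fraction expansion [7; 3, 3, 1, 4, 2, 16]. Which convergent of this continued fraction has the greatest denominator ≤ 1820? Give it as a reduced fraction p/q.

1001/137

List convergents until the denominator exceeds the bound:
a_0 = 7: 7/1  (≤ bound)
a_1 = 3: 22/3  (≤ bound)
a_2 = 3: 73/10  (≤ bound)
a_3 = 1: 95/13  (≤ bound)
a_4 = 4: 453/62  (≤ bound)
a_5 = 2: 1001/137  (≤ bound)
a_6 = 16: 16469/2254  (> 1820, stop)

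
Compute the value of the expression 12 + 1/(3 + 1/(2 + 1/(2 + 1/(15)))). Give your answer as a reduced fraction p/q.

Start with 15.
2 + 1/(15/1) = 2 + 1/15 = 31/15
2 + 1/(31/15) = 2 + 15/31 = 77/31
3 + 1/(77/31) = 3 + 31/77 = 262/77
12 + 1/(262/77) = 12 + 77/262 = 3221/262

3221/262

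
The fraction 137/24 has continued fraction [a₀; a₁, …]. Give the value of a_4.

137 = 5·24 + 17, so a_0 = 5
24 = 1·17 + 7, so a_1 = 1
17 = 2·7 + 3, so a_2 = 2
7 = 2·3 + 1, so a_3 = 2
3 = 3·1 + 0, so a_4 = 3

3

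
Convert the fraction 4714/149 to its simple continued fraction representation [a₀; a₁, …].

Run the Euclidean algorithm, recording each quotient:
4714 = 31·149 + 95, so a_0 = 31
149 = 1·95 + 54, so a_1 = 1
95 = 1·54 + 41, so a_2 = 1
54 = 1·41 + 13, so a_3 = 1
41 = 3·13 + 2, so a_4 = 3
13 = 6·2 + 1, so a_5 = 6
2 = 2·1 + 0, so a_6 = 2

[31; 1, 1, 1, 3, 6, 2]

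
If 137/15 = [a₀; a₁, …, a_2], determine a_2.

⌊137/15⌋ = 9, remainder 2
⌊15/2⌋ = 7, remainder 1
⌊2/1⌋ = 2, remainder 0

2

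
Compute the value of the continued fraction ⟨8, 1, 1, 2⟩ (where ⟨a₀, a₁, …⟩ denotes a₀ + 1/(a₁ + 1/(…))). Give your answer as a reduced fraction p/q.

43/5

Start with 2.
1 + 1/(2/1) = 1 + 1/2 = 3/2
1 + 1/(3/2) = 1 + 2/3 = 5/3
8 + 1/(5/3) = 8 + 3/5 = 43/5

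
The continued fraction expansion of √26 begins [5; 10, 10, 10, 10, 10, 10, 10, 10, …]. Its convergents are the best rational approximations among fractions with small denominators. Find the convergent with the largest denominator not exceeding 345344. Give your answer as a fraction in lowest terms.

a_0 = 5: 5/1  (≤ bound)
a_1 = 10: 51/10  (≤ bound)
a_2 = 10: 515/101  (≤ bound)
a_3 = 10: 5201/1020  (≤ bound)
a_4 = 10: 52525/10301  (≤ bound)
a_5 = 10: 530451/104030  (≤ bound)
a_6 = 10: 5357035/1050601  (> 345344, stop)

530451/104030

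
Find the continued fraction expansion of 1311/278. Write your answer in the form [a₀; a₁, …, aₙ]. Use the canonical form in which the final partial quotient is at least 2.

⌊1311/278⌋ = 4, remainder 199
⌊278/199⌋ = 1, remainder 79
⌊199/79⌋ = 2, remainder 41
⌊79/41⌋ = 1, remainder 38
⌊41/38⌋ = 1, remainder 3
⌊38/3⌋ = 12, remainder 2
⌊3/2⌋ = 1, remainder 1
⌊2/1⌋ = 2, remainder 0

[4; 1, 2, 1, 1, 12, 1, 2]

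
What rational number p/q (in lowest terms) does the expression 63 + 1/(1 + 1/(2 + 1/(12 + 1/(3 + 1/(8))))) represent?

Work from the innermost term outward:
Start with 8.
3 + 1/(8/1) = 3 + 1/8 = 25/8
12 + 1/(25/8) = 12 + 8/25 = 308/25
2 + 1/(308/25) = 2 + 25/308 = 641/308
1 + 1/(641/308) = 1 + 308/641 = 949/641
63 + 1/(949/641) = 63 + 641/949 = 60428/949

60428/949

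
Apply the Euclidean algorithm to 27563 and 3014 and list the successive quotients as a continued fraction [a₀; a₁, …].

Run the Euclidean algorithm, recording each quotient:
27563 = 9·3014 + 437, so a_0 = 9
3014 = 6·437 + 392, so a_1 = 6
437 = 1·392 + 45, so a_2 = 1
392 = 8·45 + 32, so a_3 = 8
45 = 1·32 + 13, so a_4 = 1
32 = 2·13 + 6, so a_5 = 2
13 = 2·6 + 1, so a_6 = 2
6 = 6·1 + 0, so a_7 = 6

[9; 6, 1, 8, 1, 2, 2, 6]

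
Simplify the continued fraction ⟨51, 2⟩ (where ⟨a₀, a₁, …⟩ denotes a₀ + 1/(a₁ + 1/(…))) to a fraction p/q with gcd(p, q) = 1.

Start with 2.
51 + 1/(2/1) = 51 + 1/2 = 103/2

103/2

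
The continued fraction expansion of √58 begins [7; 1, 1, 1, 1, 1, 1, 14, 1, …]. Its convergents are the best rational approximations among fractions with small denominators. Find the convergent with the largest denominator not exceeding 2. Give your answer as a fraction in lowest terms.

15/2

a_0 = 7: 7/1  (≤ bound)
a_1 = 1: 8/1  (≤ bound)
a_2 = 1: 15/2  (≤ bound)
a_3 = 1: 23/3  (> 2, stop)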